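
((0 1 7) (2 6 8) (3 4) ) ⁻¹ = (0 7 1) (2 8 6) (3 4) 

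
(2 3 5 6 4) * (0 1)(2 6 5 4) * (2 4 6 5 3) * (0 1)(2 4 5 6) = (2 4 6 5 3)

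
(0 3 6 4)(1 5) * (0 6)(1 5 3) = (0 1 3)(4 6)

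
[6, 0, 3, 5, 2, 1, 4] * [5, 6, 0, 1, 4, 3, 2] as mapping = [0→2, 1→5, 2→1, 3→3, 4→0, 5→6, 6→4] 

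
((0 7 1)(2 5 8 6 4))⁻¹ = (0 1 7)(2 4 6 8 5)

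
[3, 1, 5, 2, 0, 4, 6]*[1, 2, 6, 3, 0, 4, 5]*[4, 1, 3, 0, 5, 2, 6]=[0, 3, 5, 6, 1, 4, 2]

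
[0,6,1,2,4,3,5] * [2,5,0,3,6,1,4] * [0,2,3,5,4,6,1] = [3,4,6,0,1,5,2]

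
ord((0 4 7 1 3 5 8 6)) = 8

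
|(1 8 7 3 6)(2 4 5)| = 15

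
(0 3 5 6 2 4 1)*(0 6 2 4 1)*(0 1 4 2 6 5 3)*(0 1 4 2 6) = (0 1 5) 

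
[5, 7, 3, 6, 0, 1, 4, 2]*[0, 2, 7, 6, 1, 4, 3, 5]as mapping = [0→4, 1→5, 2→6, 3→3, 4→0, 5→2, 6→1, 7→7]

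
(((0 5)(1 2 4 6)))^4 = ()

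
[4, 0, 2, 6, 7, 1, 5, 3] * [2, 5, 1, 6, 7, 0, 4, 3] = [7, 2, 1, 4, 3, 5, 0, 6]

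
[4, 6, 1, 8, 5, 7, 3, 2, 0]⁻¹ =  [8, 2, 7, 6, 0, 4, 1, 5, 3]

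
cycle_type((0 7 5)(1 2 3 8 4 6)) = 3.6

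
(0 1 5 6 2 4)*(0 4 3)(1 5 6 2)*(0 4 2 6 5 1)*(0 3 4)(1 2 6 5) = (0 2 4 6 3)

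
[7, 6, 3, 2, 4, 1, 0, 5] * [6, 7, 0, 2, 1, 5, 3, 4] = [4, 3, 2, 0, 1, 7, 6, 5]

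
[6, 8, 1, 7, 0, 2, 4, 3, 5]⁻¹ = [4, 2, 5, 7, 6, 8, 0, 3, 1]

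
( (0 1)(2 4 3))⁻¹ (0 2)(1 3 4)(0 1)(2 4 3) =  (0 2 3)(1 4)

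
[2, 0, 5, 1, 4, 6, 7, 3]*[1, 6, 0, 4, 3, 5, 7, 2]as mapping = [0→0, 1→1, 2→5, 3→6, 4→3, 5→7, 6→2, 7→4]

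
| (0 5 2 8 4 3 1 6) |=8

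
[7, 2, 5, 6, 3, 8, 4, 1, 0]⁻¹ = [8, 7, 1, 4, 6, 2, 3, 0, 5]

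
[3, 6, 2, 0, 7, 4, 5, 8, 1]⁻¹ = [3, 8, 2, 0, 5, 6, 1, 4, 7]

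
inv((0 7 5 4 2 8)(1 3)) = (0 8 2 4 5 7)(1 3)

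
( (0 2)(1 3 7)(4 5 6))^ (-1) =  (0 2)(1 7 3)(4 6 5)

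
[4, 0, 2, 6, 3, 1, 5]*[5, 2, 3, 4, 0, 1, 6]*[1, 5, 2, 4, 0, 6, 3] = [1, 6, 4, 3, 0, 2, 5]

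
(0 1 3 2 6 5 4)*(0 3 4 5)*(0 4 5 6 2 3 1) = (1 5 6 4)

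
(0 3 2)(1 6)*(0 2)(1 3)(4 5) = (0 1 6 3)(4 5)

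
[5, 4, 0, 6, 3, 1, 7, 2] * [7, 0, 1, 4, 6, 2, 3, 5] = [2, 6, 7, 3, 4, 0, 5, 1]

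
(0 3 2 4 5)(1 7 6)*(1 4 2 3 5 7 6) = (0 5)(1 6 4 7)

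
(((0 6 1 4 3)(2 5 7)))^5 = (2 7 5)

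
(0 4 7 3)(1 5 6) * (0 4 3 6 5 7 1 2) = (0 3 4 1 7 6 2)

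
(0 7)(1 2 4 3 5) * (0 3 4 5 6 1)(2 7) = (0 2 5)(1 7 3 6)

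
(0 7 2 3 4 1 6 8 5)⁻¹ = (0 5 8 6 1 4 3 2 7)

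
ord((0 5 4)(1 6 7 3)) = 12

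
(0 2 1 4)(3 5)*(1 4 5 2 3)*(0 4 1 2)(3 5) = (0 5 2 1 3)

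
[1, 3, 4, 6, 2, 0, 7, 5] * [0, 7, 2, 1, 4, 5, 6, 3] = [7, 1, 4, 6, 2, 0, 3, 5]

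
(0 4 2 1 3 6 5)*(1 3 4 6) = (0 6 5)(1 4 2 3)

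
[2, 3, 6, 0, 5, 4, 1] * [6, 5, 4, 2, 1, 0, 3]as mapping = [0→4, 1→2, 2→3, 3→6, 4→0, 5→1, 6→5]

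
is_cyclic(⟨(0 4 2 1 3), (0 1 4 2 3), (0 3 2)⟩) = no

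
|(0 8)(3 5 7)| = 6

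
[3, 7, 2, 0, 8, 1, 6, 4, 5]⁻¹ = [3, 5, 2, 0, 7, 8, 6, 1, 4]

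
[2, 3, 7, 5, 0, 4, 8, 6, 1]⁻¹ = [4, 8, 0, 1, 5, 3, 7, 2, 6]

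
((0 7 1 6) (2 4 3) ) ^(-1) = (0 6 1 7) (2 3 4) 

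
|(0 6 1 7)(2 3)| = 4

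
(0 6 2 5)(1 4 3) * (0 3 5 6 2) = (0 2 6)(1 4 5 3)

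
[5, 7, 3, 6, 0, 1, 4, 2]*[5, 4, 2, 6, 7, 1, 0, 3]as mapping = [0→1, 1→3, 2→6, 3→0, 4→5, 5→4, 6→7, 7→2]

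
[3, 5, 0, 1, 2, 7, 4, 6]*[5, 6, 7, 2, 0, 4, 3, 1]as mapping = [0→2, 1→4, 2→5, 3→6, 4→7, 5→1, 6→0, 7→3]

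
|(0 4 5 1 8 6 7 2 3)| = 9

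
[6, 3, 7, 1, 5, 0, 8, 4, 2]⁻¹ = [5, 3, 8, 1, 7, 4, 0, 2, 6]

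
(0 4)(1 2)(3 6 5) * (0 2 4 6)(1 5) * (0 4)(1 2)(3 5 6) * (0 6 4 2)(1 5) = (0 3 2 4 5 1 6)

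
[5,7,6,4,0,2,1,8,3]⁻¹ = [4,6,5,8,3,0,2,1,7]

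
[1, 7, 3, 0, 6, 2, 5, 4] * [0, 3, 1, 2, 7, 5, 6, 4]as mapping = [0→3, 1→4, 2→2, 3→0, 4→6, 5→1, 6→5, 7→7]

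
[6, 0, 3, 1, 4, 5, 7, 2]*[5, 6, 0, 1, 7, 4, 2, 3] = [2, 5, 1, 6, 7, 4, 3, 0]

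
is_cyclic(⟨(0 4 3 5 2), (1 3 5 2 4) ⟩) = no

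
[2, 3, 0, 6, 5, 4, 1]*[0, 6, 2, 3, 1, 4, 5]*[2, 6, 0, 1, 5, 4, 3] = [0, 1, 2, 4, 5, 6, 3]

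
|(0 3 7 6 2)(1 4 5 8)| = 20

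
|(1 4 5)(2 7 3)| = 3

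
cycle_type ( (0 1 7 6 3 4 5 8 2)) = 9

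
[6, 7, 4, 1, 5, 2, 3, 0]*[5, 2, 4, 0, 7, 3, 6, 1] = [6, 1, 7, 2, 3, 4, 0, 5]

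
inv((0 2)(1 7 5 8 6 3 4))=(0 2)(1 4 3 6 8 5 7)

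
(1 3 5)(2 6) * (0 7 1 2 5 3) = (0 7 1)(2 6 5)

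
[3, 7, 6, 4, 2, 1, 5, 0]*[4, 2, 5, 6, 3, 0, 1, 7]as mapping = [0→6, 1→7, 2→1, 3→3, 4→5, 5→2, 6→0, 7→4]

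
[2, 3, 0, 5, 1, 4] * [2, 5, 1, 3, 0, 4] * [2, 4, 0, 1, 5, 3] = [4, 1, 0, 5, 3, 2]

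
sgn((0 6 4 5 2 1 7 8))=-1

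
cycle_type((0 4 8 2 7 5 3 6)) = 8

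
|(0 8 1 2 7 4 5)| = 7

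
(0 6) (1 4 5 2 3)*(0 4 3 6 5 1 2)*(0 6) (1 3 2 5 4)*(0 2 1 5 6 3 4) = (3 6 5) 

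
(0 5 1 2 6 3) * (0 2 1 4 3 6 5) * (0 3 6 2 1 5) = (0 3 1 5 4 6 2)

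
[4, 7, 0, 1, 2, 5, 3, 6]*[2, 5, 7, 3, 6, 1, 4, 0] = [6, 0, 2, 5, 7, 1, 3, 4]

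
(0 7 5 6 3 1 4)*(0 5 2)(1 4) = (0 7 2)(3 4 5 6)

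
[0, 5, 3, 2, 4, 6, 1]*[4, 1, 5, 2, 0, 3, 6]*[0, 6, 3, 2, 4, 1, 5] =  [4, 2, 3, 1, 0, 5, 6]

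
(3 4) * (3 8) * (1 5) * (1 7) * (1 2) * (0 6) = (0 6) (1 5 7 2) (3 4 8) 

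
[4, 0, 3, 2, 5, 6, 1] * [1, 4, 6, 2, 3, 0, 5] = [3, 1, 2, 6, 0, 5, 4]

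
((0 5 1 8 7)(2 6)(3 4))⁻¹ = (0 7 8 1 5)(2 6)(3 4)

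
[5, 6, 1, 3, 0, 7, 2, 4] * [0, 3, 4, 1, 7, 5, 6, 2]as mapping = [0→5, 1→6, 2→3, 3→1, 4→0, 5→2, 6→4, 7→7]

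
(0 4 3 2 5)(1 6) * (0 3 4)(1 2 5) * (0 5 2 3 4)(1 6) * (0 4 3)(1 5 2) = (0 2 6)(1 5 3)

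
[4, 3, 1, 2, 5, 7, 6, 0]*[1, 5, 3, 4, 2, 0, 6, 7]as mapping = [0→2, 1→4, 2→5, 3→3, 4→0, 5→7, 6→6, 7→1]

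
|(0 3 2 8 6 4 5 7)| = 8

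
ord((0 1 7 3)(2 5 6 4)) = 4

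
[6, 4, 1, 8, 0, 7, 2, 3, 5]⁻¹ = [4, 2, 6, 7, 1, 8, 0, 5, 3]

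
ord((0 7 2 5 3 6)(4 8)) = 6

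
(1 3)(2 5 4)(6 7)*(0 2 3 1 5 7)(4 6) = (0 2 7 4 3 5 6)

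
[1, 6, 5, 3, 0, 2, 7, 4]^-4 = [1, 6, 2, 3, 0, 5, 7, 4]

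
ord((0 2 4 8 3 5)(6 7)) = 6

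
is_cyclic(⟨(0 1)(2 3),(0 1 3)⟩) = no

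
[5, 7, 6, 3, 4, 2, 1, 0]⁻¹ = [7, 6, 5, 3, 4, 0, 2, 1]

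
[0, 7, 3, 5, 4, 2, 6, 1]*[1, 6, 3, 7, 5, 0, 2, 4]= [1, 4, 7, 0, 5, 3, 2, 6]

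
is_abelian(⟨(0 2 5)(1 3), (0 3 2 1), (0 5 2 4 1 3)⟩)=no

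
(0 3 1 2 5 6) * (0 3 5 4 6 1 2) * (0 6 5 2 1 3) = (0 2 4 5 3 1 6)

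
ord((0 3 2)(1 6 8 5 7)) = 15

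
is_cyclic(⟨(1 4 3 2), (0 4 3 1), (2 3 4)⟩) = no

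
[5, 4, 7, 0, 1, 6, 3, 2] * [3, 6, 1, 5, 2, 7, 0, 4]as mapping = [0→7, 1→2, 2→4, 3→3, 4→6, 5→0, 6→5, 7→1]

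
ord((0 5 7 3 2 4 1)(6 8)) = 14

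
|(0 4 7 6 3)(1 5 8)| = 15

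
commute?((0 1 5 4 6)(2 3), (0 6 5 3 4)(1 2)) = no:(0 1 5 4 6)(2 3)*(0 6 5 3 4)(1 2) = (0 2 4 5)(1 3), (0 6 5 3 4)(1 2)*(0 1 5 4 6)(2 3) = (1 3 6 4)(2 5)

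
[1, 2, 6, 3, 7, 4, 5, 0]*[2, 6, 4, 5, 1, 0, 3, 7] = [6, 4, 3, 5, 7, 1, 0, 2]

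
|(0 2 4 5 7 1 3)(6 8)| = 14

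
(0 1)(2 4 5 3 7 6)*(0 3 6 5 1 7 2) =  (0 7 5 6)(1 3 2 4)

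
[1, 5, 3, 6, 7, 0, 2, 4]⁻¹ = [5, 0, 6, 2, 7, 1, 3, 4]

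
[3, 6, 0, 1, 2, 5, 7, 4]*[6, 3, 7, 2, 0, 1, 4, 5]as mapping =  [0→2, 1→4, 2→6, 3→3, 4→7, 5→1, 6→5, 7→0]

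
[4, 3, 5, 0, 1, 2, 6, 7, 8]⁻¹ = [3, 4, 5, 1, 0, 2, 6, 7, 8]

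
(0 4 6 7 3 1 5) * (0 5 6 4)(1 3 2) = (1 6 7 2)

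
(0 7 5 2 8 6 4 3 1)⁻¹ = (0 1 3 4 6 8 2 5 7)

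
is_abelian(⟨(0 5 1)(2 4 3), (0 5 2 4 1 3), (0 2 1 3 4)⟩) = no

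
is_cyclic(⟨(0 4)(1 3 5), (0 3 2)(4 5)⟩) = no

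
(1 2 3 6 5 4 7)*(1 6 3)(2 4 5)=(1 4 7 6 2)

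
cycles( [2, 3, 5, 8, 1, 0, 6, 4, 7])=(0 2 5) (1 3 8 7 4) 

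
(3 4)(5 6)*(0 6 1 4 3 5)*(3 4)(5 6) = (0 5 1 3 4 6)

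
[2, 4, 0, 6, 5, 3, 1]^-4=[0, 4, 2, 6, 5, 3, 1]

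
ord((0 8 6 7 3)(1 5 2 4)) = 20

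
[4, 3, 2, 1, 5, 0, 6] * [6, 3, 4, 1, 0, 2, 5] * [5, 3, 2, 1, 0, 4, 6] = [5, 3, 0, 1, 2, 6, 4]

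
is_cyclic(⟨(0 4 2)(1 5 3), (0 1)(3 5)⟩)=no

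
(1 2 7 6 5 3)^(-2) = (1 5 7)(2 3 6)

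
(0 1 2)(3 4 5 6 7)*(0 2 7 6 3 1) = (1 7)(3 4 5)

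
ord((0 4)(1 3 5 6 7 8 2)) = 14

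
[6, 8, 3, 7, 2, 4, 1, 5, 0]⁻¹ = [8, 6, 4, 2, 5, 7, 0, 3, 1]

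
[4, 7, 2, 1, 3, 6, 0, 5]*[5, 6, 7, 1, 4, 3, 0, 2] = [4, 2, 7, 6, 1, 0, 5, 3]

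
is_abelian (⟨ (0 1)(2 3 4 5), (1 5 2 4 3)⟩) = no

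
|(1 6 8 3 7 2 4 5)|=8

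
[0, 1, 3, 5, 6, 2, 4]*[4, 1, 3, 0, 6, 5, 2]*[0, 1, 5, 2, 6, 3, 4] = [6, 1, 0, 3, 5, 2, 4]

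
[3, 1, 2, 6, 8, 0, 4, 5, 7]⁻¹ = [5, 1, 2, 0, 6, 7, 3, 8, 4]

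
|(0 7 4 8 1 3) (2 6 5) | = 6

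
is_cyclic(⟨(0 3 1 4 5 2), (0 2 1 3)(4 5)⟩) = no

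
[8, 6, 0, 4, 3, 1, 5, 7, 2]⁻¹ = [2, 5, 8, 4, 3, 6, 1, 7, 0]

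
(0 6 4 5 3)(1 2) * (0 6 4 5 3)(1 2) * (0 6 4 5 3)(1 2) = (0 5 6 3 4)(1 2)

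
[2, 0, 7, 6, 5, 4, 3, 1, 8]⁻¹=[1, 7, 0, 6, 5, 4, 3, 2, 8]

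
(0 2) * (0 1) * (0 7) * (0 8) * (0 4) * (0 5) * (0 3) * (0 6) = (0 2 1 7 8 4 5 3 6)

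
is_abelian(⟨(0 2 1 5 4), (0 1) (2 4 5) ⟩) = no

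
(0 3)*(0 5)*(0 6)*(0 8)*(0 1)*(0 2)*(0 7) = (0 3 5 6 8 1 2 7)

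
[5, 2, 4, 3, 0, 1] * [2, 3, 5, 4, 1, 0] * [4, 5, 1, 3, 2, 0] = [4, 0, 5, 2, 1, 3] 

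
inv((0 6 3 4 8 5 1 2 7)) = (0 7 2 1 5 8 4 3 6)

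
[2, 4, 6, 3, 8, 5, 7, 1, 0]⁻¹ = [8, 7, 0, 3, 1, 5, 2, 6, 4]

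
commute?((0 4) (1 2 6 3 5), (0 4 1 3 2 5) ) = no:(0 4) (1 2 6 3 5)*(0 4 1 3 2 5) = (0 1 5 3) (2 6), (0 4 1 3 2 5)*(0 4) (1 2 6 3 5) = (1 5 4 2) (3 6) 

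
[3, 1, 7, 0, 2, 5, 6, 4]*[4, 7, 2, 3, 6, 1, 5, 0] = [3, 7, 0, 4, 2, 1, 5, 6]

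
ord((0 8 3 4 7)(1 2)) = 10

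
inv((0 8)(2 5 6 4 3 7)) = (0 8)(2 7 3 4 6 5)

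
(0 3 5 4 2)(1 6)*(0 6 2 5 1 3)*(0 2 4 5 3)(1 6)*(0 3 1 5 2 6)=(0 6 3)(1 4)(2 5)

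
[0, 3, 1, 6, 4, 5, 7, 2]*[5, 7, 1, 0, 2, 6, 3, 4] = [5, 0, 7, 3, 2, 6, 4, 1]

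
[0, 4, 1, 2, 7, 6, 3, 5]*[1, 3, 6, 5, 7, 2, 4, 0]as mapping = [0→1, 1→7, 2→3, 3→6, 4→0, 5→4, 6→5, 7→2]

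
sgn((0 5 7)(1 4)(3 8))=1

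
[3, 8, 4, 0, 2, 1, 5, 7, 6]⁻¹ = [3, 5, 4, 0, 2, 6, 8, 7, 1]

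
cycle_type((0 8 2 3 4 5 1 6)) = 8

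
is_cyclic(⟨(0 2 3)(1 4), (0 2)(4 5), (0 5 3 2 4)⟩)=no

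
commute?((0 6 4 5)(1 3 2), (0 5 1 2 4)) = no:(0 6 4 5)(1 3 2) * (0 5 1 2 4) = (0 6)(1 3 4), (0 5 1 2 4) * (0 6 4 5)(1 3 2) = (2 5 3)(4 6)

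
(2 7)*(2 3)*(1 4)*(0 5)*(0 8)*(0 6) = (0 5 8 6)(1 4)(2 7 3)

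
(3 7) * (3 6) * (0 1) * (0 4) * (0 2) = (0 1 4 2)(3 7 6)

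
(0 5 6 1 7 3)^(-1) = (0 3 7 1 6 5)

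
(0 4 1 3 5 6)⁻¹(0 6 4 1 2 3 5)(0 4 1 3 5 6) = (0 1 3 2 5 6 4)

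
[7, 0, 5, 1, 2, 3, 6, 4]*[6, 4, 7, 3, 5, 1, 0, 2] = [2, 6, 1, 4, 7, 3, 0, 5]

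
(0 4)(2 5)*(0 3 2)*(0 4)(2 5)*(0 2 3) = (0 2 3 5 4)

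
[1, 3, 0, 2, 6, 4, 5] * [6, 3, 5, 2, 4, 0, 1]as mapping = [0→3, 1→2, 2→6, 3→5, 4→1, 5→4, 6→0]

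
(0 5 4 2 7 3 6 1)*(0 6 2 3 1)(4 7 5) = (0 4 3 2 5 7 1 6)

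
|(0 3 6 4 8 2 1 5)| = 8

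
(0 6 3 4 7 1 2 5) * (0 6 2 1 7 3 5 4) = (0 2 4 3)(5 6)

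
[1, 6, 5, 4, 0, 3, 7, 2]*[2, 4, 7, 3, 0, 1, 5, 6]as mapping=[0→4, 1→5, 2→1, 3→0, 4→2, 5→3, 6→6, 7→7]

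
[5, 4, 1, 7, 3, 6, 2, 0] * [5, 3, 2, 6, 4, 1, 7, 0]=[1, 4, 3, 0, 6, 7, 2, 5]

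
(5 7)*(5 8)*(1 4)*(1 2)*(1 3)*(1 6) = (1 4 2 3 6)(5 7 8)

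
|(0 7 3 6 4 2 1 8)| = 8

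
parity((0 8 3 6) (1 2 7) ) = odd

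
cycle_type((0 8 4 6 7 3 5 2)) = 8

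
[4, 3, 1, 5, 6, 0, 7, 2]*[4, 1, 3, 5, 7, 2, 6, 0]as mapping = [0→7, 1→5, 2→1, 3→2, 4→6, 5→4, 6→0, 7→3]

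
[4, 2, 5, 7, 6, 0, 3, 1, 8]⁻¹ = [5, 7, 1, 6, 0, 2, 4, 3, 8]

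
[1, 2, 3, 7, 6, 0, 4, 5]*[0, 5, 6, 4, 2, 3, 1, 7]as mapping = [0→5, 1→6, 2→4, 3→7, 4→1, 5→0, 6→2, 7→3]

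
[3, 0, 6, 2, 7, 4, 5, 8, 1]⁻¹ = [1, 8, 3, 0, 5, 6, 2, 4, 7]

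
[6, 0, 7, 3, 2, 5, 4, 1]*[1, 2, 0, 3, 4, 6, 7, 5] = [7, 1, 5, 3, 0, 6, 4, 2]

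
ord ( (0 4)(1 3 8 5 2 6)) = 6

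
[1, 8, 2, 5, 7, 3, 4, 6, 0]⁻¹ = [8, 0, 2, 5, 6, 3, 7, 4, 1]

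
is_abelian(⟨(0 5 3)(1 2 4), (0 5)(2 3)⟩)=no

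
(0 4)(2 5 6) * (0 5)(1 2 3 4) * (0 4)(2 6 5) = (0 1 6 3)(2 4)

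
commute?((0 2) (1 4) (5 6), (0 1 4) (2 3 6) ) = no:(0 2) (1 4) (5 6) * (0 1 4) (2 3 6) = (0 3 6 5 2 1), (0 1 4) (2 3 6) * (0 2) (1 4) (5 6) = (0 4 2 3 5 6) 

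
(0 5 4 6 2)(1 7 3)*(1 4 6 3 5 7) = (0 7 5 6 2)(3 4)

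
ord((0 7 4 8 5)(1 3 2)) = 15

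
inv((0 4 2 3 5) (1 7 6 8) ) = (0 5 3 2 4) (1 8 6 7) 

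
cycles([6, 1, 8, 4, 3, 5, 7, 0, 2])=(0 6 7)(2 8)(3 4)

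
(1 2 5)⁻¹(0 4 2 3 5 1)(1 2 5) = (0 4 5 3 1 2)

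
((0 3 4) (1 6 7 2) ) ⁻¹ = (0 4 3) (1 2 7 6) 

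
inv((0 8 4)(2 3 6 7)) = (0 4 8)(2 7 6 3)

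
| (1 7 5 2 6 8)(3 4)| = 6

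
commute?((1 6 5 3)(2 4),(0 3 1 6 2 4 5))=no:(1 6 5 3)(2 4)*(0 3 1 6 2 4 5)=(0 3 6)(1 2 5),(0 3 1 6 2 4 5)*(1 6 5 3)(2 4)=(0 1 5)(3 6 4)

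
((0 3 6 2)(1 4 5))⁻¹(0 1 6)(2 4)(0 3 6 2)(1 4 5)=(0 5)(2 3 4)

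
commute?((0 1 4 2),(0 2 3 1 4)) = no:(0 1 4 2)*(0 2 3 1 4) = (0 4 3 1),(0 2 3 1 4)*(0 1 4 2) = (1 2 3 4)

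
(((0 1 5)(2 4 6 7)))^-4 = (0 5 1)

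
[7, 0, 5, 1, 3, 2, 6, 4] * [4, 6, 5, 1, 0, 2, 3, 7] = [7, 4, 2, 6, 1, 5, 3, 0]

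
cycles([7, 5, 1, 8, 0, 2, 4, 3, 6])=(0 7 3 8 6 4)(1 5 2)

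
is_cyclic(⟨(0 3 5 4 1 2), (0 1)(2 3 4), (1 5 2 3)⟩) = no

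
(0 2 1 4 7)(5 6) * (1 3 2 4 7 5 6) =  (0 4 5 1 7)(2 3)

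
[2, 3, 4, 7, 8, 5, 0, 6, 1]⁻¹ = [6, 8, 0, 1, 2, 5, 7, 3, 4]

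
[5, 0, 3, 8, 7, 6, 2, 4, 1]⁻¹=[1, 8, 6, 2, 7, 0, 5, 4, 3]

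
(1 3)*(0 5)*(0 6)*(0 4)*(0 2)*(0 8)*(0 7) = (0 5 6 4 2 8 7)(1 3)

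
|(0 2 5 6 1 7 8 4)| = 8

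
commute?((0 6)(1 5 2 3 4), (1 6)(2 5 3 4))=no:(0 6)(1 5 2 3 4) * (1 6)(2 5 3 4)=(0 1 3 2 4 6), (1 6)(2 5 3 4) * (0 6)(1 5 2 3 4)=(0 6 5 4 3 1)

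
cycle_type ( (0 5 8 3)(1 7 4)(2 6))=2.3.4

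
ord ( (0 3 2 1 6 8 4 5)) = 8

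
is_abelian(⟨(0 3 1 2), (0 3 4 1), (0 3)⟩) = no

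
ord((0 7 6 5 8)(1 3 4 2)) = 20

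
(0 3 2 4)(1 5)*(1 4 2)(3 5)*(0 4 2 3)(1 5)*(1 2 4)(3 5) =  (0 2 5 4 1)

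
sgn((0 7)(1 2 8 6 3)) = -1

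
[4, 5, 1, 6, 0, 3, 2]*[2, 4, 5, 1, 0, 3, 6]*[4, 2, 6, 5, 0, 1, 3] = [4, 5, 0, 3, 6, 2, 1]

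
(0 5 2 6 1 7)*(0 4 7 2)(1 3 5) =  (0 1 2 6 3 5)(4 7)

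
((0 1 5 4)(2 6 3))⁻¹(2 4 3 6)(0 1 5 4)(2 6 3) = (0 2 3 6)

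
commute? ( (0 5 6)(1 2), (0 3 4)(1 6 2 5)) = no: (0 5 6)(1 2) * (0 3 4)(1 6 2 5) = (0 1 5 2 6 3 4), (0 3 4)(1 6 2 5) * (0 5 6)(1 2) = (0 3 4 5 2 6 1)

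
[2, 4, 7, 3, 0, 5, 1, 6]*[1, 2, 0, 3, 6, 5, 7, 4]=[0, 6, 4, 3, 1, 5, 2, 7]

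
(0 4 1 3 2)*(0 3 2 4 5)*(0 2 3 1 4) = (0 5 2 1 3)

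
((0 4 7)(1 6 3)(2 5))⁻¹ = (0 7 4)(1 3 6)(2 5)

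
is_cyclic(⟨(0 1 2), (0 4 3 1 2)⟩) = no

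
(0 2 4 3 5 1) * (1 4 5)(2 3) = (0 3 1)(2 5 4)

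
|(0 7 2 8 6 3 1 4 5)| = 9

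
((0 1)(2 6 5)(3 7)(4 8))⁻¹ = (0 1)(2 5 6)(3 7)(4 8)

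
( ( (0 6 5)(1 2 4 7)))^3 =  (1 7 4 2)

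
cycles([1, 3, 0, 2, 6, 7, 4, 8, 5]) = (0 1 3 2)(4 6)(5 7 8)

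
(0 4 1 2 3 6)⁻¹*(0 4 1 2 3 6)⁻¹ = (0 3 1)(2 4 6)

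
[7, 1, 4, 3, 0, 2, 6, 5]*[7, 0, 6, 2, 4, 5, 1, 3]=[3, 0, 4, 2, 7, 6, 1, 5]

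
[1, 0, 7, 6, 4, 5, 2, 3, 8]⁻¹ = [1, 0, 6, 7, 4, 5, 3, 2, 8]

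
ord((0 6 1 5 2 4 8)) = 7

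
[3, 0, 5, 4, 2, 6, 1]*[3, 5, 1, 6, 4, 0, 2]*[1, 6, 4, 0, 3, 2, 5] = [5, 0, 1, 3, 6, 4, 2]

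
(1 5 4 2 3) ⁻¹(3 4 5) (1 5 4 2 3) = (1 2 4) 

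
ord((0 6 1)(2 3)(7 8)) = 6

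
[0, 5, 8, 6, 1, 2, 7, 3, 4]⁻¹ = [0, 4, 5, 7, 8, 1, 3, 6, 2]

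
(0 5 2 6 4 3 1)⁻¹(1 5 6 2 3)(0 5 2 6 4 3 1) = (0 2 4 6 1)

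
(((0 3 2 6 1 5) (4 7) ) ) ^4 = (0 1 2) (3 5 6) 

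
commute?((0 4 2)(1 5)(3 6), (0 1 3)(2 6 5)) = no:(0 4 2)(1 5)(3 6) * (0 1 3)(2 6 5) = (0 4 6)(1 2)(3 5), (0 1 3)(2 6 5) * (0 4 2)(1 5)(3 6) = (0 5)(1 6)(2 3 4)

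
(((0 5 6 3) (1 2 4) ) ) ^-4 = (1 4 2) 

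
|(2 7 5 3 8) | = 5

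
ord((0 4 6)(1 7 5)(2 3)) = 6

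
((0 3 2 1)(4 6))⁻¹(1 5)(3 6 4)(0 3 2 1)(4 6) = (0 5)(2 4 6)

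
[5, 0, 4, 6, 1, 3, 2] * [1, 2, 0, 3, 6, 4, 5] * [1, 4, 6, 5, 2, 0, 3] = [2, 4, 3, 0, 6, 5, 1]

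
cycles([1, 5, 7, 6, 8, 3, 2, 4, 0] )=(0 1 5 3 6 2 7 4 8)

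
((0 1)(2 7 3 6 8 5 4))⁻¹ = (0 1)(2 4 5 8 6 3 7)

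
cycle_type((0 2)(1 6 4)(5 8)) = 2^2.3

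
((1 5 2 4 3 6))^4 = (1 3 2)(4 5 6)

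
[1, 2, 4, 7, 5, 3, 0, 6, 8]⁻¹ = [6, 0, 1, 5, 2, 4, 7, 3, 8]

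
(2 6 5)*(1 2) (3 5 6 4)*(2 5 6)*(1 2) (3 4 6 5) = (1 3 5 2 6) 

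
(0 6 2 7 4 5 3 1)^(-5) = (0 7 3 6 4 1 2 5)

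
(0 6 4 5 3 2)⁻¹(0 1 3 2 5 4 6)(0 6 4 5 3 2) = (0 3 5 4 6 1 2)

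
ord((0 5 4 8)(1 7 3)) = 12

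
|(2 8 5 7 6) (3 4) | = 10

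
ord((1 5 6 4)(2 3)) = 4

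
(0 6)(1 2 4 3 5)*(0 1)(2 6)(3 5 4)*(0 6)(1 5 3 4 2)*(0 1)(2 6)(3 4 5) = (2 5)(3 6)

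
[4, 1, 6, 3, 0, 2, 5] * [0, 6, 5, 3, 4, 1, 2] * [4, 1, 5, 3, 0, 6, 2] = [0, 2, 5, 3, 4, 6, 1]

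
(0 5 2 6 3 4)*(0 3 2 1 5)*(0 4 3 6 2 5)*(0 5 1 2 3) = (0 4 6 1 5 2 3)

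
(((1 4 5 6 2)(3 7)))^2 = (1 5 2 4 6)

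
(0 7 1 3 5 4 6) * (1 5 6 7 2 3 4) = (0 2 3 6)(1 4 7 5)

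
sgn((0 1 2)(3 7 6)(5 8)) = -1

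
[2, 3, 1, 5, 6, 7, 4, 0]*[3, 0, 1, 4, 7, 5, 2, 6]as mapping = [0→1, 1→4, 2→0, 3→5, 4→2, 5→6, 6→7, 7→3]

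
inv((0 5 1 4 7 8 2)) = (0 2 8 7 4 1 5)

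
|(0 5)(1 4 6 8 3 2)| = 6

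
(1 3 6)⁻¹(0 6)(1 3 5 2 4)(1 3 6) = (0 1)(2 4 3 6 5)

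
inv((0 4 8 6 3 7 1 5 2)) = (0 2 5 1 7 3 6 8 4)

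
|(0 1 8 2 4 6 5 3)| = 8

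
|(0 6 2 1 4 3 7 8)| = 8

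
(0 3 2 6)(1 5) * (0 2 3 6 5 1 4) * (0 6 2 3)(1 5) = (0 2 1 5 4 6 3)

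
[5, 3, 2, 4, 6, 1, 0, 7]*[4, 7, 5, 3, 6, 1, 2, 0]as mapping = [0→1, 1→3, 2→5, 3→6, 4→2, 5→7, 6→4, 7→0]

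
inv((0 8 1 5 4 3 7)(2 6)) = (0 7 3 4 5 1 8)(2 6)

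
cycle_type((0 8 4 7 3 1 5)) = 7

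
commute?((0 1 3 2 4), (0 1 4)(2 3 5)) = no:(0 1 3 2 4)*(0 1 4)(2 3 5) = (0 4 1 5 2), (0 1 4)(2 3 5)*(0 1 3 2 4) = (0 3 5 4 1)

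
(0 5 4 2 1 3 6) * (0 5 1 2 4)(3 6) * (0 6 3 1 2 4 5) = (0 2 4 5 6)(1 3)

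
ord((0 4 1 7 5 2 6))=7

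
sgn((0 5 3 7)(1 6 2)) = -1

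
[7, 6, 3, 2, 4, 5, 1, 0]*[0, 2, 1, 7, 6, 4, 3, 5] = [5, 3, 7, 1, 6, 4, 2, 0]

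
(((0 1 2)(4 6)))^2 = (0 2 1)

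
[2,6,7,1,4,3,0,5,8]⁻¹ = [6,3,0,5,4,7,1,2,8]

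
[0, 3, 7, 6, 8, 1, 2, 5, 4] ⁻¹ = [0, 5, 6, 1, 8, 7, 3, 2, 4] 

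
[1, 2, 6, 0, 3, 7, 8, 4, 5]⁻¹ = [3, 0, 1, 4, 7, 8, 2, 5, 6]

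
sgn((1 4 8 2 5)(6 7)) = -1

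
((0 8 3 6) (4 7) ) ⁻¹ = (0 6 3 8) (4 7) 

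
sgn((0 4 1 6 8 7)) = -1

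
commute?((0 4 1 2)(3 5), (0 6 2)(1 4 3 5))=no:(0 4 1 2)(3 5)*(0 6 2)(1 4 3 5)=(0 3 1)(2 6), (0 6 2)(1 4 3 5)*(0 4 1 2)(3 5)=(0 6)(2 4 5)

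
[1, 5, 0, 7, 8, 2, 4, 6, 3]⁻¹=[2, 0, 5, 8, 6, 1, 7, 3, 4]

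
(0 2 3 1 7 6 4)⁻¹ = (0 4 6 7 1 3 2)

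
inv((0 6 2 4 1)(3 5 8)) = (0 1 4 2 6)(3 8 5)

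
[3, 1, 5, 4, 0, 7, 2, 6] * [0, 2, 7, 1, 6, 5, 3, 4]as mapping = [0→1, 1→2, 2→5, 3→6, 4→0, 5→4, 6→7, 7→3]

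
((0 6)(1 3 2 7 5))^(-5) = (0 6)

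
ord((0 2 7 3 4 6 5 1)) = 8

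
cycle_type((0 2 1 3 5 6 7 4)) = 8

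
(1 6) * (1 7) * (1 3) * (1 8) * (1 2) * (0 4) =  (0 4)(1 6 7 3 8 2)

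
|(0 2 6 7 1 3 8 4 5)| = 9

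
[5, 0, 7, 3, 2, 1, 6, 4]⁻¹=[1, 5, 4, 3, 7, 0, 6, 2]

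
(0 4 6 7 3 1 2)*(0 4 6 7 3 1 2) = (0 6 3 2 4 7 1)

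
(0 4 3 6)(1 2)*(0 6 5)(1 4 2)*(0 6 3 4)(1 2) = (0 1 2)(3 5 6)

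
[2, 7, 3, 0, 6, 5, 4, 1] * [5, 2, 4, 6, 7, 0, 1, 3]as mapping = [0→4, 1→3, 2→6, 3→5, 4→1, 5→0, 6→7, 7→2]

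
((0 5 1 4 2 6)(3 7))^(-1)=(0 6 2 4 1 5)(3 7)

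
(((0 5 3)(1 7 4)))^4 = (0 5 3)(1 7 4)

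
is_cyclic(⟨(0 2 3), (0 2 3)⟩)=yes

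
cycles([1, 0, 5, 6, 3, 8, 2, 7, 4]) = (0 1)(2 5 8 4 3 6)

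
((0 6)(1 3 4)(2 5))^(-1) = (0 6)(1 4 3)(2 5)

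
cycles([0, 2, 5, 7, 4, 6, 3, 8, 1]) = (1 2 5 6 3 7 8)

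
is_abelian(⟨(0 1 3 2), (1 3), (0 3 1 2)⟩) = no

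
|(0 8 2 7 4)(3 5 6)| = 15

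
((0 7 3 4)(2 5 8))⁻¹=(0 4 3 7)(2 8 5)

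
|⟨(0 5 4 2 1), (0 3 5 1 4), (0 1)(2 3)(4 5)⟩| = 720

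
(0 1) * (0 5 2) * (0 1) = (1 5 2)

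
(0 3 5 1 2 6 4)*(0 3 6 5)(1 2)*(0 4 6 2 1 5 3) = (0 2 3 4)(1 5)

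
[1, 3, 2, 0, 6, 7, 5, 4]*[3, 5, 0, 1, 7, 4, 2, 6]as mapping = [0→5, 1→1, 2→0, 3→3, 4→2, 5→6, 6→4, 7→7]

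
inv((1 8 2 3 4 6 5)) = (1 5 6 4 3 2 8)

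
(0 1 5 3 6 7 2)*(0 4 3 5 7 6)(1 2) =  (0 2 4 3)(1 7)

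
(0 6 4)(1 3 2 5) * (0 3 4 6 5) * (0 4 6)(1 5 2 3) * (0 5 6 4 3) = (0 2 3)(1 4)(5 6)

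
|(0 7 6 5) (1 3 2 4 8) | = 20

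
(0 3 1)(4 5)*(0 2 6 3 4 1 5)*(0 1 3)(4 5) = (0 5 3 4 1 2 6)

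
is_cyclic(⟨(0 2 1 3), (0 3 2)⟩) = no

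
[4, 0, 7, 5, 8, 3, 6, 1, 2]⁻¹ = [1, 7, 8, 5, 0, 3, 6, 2, 4]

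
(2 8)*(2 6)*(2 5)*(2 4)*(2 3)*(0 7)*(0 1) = (0 7 1) (2 8 6 5 4 3) 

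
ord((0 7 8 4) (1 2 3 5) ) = 4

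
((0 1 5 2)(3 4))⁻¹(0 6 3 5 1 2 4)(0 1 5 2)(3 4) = (0 3 1 6 4 2 5)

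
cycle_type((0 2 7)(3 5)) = 2.3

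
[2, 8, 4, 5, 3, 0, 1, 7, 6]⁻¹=[5, 6, 0, 4, 2, 3, 8, 7, 1]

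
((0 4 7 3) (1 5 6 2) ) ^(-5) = (0 3 7 4) (1 2 6 5) 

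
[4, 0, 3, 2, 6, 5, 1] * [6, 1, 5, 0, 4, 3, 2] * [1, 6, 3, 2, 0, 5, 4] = [0, 4, 1, 5, 3, 2, 6]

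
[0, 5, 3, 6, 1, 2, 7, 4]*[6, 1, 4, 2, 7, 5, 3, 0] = [6, 5, 2, 3, 1, 4, 0, 7]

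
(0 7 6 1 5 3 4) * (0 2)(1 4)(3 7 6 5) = (0 6 4 2)(1 3)(5 7)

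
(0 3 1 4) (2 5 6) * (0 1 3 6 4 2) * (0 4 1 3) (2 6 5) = (0 5 1 6 4 3) 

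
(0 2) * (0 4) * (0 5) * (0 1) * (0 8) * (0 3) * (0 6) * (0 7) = (0 2 4 5 1 8 3 6 7)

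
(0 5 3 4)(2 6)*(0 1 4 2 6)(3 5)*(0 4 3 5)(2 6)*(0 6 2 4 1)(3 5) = (0 3 2 1 5 6 4)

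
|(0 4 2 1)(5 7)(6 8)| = 4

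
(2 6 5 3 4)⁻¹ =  (2 4 3 5 6)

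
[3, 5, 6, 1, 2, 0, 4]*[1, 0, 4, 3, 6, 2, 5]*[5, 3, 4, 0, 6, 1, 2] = [0, 4, 1, 5, 6, 3, 2]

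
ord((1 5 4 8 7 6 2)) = 7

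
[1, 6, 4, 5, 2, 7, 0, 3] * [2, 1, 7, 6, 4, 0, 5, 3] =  [1, 5, 4, 0, 7, 3, 2, 6]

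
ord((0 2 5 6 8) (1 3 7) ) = 15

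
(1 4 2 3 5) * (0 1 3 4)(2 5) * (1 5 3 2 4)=(0 5 2 1)(3 4)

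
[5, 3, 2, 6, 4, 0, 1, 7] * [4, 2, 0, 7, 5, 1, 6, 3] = [1, 7, 0, 6, 5, 4, 2, 3]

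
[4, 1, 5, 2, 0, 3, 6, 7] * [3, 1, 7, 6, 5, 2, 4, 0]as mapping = [0→5, 1→1, 2→2, 3→7, 4→3, 5→6, 6→4, 7→0]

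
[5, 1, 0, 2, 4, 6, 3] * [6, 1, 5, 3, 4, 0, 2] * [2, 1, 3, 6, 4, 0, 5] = [2, 1, 5, 0, 4, 3, 6]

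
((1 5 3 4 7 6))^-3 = (1 4)(3 6)(5 7)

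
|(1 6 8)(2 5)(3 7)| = 6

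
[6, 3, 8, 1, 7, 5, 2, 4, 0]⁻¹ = [8, 3, 6, 1, 7, 5, 0, 4, 2]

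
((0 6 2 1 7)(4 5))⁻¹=(0 7 1 2 6)(4 5)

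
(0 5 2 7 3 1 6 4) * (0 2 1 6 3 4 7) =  (0 5 1 3 6 7 4 2)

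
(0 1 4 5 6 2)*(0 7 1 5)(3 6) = (0 5 3 6 2 7 1 4)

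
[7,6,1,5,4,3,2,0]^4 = [0,6,1,3,4,5,2,7]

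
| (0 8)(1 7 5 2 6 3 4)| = 14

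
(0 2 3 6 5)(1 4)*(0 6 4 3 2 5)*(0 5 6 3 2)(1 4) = (0 6 5 3 1 2)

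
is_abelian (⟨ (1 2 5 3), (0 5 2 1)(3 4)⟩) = no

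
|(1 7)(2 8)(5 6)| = 2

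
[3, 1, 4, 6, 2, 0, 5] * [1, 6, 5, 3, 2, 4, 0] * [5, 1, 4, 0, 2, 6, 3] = [0, 3, 4, 5, 6, 1, 2]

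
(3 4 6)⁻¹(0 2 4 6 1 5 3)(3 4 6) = (0 2 6 3 1 5 4)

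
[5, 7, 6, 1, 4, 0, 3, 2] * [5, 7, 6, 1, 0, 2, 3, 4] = [2, 4, 3, 7, 0, 5, 1, 6]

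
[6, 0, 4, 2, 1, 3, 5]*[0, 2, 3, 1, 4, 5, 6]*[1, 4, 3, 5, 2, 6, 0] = [0, 1, 2, 5, 3, 4, 6]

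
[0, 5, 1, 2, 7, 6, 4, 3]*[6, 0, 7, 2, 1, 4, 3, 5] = [6, 4, 0, 7, 5, 3, 1, 2]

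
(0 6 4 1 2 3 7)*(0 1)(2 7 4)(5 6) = (0 5 6 2 3 4)(1 7)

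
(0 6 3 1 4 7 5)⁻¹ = (0 5 7 4 1 3 6)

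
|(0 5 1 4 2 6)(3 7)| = 6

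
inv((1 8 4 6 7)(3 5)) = (1 7 6 4 8)(3 5)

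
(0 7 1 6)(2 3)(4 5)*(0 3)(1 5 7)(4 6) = (0 1 4 7 5 6 3 2)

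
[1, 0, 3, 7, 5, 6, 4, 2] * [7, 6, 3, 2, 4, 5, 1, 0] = [6, 7, 2, 0, 5, 1, 4, 3]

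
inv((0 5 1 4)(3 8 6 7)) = (0 4 1 5)(3 7 6 8)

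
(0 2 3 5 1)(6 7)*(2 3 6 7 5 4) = (0 3 4 2 6 5 1)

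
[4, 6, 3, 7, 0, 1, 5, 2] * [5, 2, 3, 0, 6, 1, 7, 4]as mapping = [0→6, 1→7, 2→0, 3→4, 4→5, 5→2, 6→1, 7→3]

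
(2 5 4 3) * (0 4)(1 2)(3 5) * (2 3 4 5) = (0 5)(1 3)(2 4)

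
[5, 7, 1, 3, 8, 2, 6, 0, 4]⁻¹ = [7, 2, 5, 3, 8, 0, 6, 1, 4]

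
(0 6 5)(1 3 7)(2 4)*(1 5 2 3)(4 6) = (0 4 3 7 5)(2 6)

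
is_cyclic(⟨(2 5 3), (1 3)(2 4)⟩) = no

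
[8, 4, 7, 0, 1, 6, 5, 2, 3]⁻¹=[3, 4, 7, 8, 1, 6, 5, 2, 0]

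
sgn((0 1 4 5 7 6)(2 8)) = 1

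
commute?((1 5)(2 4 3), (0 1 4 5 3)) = no:(1 5)(2 4 3) * (0 1 4 5 3) = (0 1 3 2 5 4), (0 1 4 5 3) * (1 5)(2 4 3) = (0 5 2 4 1 3)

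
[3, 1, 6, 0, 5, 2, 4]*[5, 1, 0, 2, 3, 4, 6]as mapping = [0→2, 1→1, 2→6, 3→5, 4→4, 5→0, 6→3]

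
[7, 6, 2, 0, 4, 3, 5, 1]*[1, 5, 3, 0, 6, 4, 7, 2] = [2, 7, 3, 1, 6, 0, 4, 5]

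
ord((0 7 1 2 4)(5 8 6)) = 15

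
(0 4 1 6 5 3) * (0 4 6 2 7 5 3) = (0 6 3 4 1 2 7 5) 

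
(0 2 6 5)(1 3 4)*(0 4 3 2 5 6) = (0 5 4 1 2)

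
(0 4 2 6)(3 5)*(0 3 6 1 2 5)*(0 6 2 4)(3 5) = (1 4 3 6 5 2)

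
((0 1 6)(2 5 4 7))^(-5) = (0 1 6)(2 7 4 5)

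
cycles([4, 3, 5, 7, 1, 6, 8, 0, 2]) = (0 4 1 3 7)(2 5 6 8)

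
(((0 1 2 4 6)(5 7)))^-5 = (5 7)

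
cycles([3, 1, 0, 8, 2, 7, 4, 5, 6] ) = (0 3 8 6 4 2)(5 7)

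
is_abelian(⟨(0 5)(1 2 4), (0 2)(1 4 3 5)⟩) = no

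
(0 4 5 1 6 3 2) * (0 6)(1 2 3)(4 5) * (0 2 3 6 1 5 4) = (0 4)(1 2)(3 6 5)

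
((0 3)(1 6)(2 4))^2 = ()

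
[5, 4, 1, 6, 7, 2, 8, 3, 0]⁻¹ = [8, 2, 5, 7, 1, 0, 3, 4, 6]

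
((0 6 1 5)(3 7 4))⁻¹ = (0 5 1 6)(3 4 7)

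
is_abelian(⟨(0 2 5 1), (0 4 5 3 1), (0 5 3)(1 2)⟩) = no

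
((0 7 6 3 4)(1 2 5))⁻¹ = (0 4 3 6 7)(1 5 2)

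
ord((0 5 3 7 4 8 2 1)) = 8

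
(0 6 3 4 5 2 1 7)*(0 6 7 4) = (0 7 6 3)(1 4 5 2)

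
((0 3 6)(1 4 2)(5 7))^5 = (0 6 3)(1 2 4)(5 7)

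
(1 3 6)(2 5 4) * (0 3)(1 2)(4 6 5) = (0 3 5 6 2 4 1)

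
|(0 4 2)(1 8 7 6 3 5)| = 6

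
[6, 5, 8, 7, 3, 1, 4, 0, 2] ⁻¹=[7, 5, 8, 4, 6, 1, 0, 3, 2] 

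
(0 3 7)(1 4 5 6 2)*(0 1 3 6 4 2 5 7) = (0 6 5 4 7 1 2 3)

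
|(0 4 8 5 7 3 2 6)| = 8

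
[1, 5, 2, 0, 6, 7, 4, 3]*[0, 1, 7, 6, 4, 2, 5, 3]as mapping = [0→1, 1→2, 2→7, 3→0, 4→5, 5→3, 6→4, 7→6]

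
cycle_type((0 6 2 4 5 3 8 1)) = 8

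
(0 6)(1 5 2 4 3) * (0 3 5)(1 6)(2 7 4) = (0 1)(3 6)(4 5 7)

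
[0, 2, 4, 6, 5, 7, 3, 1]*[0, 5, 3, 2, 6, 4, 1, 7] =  [0, 3, 6, 1, 4, 7, 2, 5]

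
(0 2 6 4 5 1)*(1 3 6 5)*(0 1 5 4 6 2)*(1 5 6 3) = (1 5)(2 4 6 3)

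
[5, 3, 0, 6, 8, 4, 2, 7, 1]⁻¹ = [2, 8, 6, 1, 5, 0, 3, 7, 4]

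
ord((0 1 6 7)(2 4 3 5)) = 4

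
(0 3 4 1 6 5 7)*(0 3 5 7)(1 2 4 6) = (0 5)(2 4)(3 6 7)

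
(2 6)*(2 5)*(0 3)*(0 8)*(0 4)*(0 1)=(0 3 8 4 1) (2 6 5) 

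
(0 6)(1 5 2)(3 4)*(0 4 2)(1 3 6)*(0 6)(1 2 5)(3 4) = (0 2 4)(3 5 6)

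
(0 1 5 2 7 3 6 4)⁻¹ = (0 4 6 3 7 2 5 1)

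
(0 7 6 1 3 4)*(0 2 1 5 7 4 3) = (0 4 2 1)(5 7 6)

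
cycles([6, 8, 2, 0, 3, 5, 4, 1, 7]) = (0 6 4 3)(1 8 7)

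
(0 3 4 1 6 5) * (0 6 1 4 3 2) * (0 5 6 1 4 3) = (0 2 5 1 4 3)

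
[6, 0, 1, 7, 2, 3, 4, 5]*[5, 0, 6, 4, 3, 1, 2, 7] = [2, 5, 0, 7, 6, 4, 3, 1]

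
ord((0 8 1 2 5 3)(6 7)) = 6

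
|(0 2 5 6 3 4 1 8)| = 8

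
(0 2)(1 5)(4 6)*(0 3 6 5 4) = (0 2 3 6)(1 4 5)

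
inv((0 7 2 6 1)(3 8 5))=(0 1 6 2 7)(3 5 8)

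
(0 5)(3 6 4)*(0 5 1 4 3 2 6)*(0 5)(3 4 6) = (0 1 6 4 2 3 5)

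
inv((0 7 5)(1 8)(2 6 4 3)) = (0 5 7)(1 8)(2 3 4 6)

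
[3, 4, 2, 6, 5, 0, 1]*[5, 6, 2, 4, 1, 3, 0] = [4, 1, 2, 0, 3, 5, 6]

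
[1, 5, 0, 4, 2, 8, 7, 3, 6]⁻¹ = [2, 0, 4, 7, 3, 1, 8, 6, 5]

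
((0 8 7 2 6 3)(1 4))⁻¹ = (0 3 6 2 7 8)(1 4)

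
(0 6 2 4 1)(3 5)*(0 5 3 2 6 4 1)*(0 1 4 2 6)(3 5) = (0 2 4 1 3 5 6)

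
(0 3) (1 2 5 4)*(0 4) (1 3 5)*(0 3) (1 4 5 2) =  (0 2 4) (3 5) 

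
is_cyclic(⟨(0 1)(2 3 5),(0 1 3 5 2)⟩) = no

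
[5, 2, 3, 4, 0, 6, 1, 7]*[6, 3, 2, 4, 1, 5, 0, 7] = [5, 2, 4, 1, 6, 0, 3, 7]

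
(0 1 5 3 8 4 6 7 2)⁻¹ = (0 2 7 6 4 8 3 5 1)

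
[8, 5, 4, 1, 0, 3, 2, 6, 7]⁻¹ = [4, 3, 6, 5, 2, 1, 7, 8, 0]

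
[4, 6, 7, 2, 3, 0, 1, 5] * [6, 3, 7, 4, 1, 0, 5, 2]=[1, 5, 2, 7, 4, 6, 3, 0]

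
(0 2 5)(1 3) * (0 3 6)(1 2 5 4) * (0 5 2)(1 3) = (0 2 4 3)(1 6 5)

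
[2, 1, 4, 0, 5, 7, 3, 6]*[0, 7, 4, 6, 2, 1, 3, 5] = [4, 7, 2, 0, 1, 5, 6, 3]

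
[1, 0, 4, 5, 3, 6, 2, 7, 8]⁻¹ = [1, 0, 6, 4, 2, 3, 5, 7, 8]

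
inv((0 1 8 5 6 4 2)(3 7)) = (0 2 4 6 5 8 1)(3 7)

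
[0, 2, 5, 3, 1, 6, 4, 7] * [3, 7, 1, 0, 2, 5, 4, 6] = [3, 1, 5, 0, 7, 4, 2, 6]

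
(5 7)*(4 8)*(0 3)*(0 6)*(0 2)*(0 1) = (0 3 6 2 1)(4 8)(5 7)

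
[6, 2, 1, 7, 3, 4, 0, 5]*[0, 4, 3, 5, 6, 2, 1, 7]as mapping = [0→1, 1→3, 2→4, 3→7, 4→5, 5→6, 6→0, 7→2]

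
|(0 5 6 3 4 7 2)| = 7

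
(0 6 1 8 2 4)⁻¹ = (0 4 2 8 1 6)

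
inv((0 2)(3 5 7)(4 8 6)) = (0 2)(3 7 5)(4 6 8)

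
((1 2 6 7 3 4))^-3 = (1 7)(2 3)(4 6)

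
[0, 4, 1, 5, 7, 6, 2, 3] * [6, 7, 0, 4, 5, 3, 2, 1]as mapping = [0→6, 1→5, 2→7, 3→3, 4→1, 5→2, 6→0, 7→4]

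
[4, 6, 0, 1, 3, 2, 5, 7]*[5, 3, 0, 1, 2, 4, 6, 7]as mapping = [0→2, 1→6, 2→5, 3→3, 4→1, 5→0, 6→4, 7→7]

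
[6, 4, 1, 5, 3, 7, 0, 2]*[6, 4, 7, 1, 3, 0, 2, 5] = [2, 3, 4, 0, 1, 5, 6, 7]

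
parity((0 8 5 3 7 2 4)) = even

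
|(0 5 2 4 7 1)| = 6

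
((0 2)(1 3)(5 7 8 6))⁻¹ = (0 2)(1 3)(5 6 8 7)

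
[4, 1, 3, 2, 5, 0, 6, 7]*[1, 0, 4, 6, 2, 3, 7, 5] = [2, 0, 6, 4, 3, 1, 7, 5]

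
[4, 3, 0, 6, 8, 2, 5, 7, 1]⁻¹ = [2, 8, 5, 1, 0, 6, 3, 7, 4]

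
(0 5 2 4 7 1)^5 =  (0 1 7 4 2 5)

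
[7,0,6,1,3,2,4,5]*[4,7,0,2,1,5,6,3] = [3,4,6,7,2,0,1,5]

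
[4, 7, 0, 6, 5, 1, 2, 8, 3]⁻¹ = [2, 5, 6, 8, 0, 4, 3, 1, 7]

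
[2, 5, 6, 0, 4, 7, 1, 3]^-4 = [1, 3, 5, 6, 4, 0, 7, 2]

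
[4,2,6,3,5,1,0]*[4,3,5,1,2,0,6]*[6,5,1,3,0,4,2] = [1,4,2,5,6,3,0]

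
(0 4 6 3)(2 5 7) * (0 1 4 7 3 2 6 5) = (0 7 6 2)(1 4 5 3)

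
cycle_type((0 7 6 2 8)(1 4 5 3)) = 4.5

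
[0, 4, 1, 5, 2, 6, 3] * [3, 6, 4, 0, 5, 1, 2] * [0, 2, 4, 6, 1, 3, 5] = [6, 3, 5, 2, 1, 4, 0]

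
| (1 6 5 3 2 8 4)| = 7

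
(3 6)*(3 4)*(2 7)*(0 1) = (0 1)(2 7)(3 6 4)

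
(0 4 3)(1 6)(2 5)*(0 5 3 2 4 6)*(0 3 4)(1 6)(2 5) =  (0 1 3 2 4 5)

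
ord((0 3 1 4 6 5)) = 6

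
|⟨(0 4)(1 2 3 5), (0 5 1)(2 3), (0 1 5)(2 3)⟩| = 720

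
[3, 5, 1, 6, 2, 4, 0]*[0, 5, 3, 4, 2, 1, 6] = [4, 1, 5, 6, 3, 2, 0]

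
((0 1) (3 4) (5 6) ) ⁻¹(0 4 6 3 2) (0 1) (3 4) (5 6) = (1 3 5 4 2) 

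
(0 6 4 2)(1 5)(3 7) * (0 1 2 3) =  (0 6 4 3 7)(1 5 2)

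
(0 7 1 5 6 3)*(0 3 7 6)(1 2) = (0 6 7 2 1 5)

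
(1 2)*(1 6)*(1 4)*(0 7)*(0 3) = (0 7 3)(1 2 6 4)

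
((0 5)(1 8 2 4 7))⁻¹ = (0 5)(1 7 4 2 8)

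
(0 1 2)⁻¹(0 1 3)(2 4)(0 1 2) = (0 4)(1 2 3)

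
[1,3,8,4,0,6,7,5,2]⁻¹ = [4,0,8,1,3,7,5,6,2]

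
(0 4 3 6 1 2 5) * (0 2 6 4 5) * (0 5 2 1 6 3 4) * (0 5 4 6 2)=(1 3 5)(2 4 6)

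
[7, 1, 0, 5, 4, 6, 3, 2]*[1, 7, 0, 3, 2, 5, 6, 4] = [4, 7, 1, 5, 2, 6, 3, 0]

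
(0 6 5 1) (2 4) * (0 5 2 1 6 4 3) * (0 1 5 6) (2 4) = (0 2 3 1 6 4 5) 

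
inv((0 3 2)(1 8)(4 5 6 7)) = (0 2 3)(1 8)(4 7 6 5)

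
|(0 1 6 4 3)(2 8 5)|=15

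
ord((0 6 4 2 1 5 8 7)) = 8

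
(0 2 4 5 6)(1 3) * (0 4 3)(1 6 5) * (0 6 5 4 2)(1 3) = (1 6 2)(3 5 4)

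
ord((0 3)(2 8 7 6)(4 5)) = 4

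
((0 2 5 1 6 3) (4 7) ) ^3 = (0 1) (2 6) (3 5) (4 7) 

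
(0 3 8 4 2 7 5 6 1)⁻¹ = (0 1 6 5 7 2 4 8 3)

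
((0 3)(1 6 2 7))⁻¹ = (0 3)(1 7 2 6)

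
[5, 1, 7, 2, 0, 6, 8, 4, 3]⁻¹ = [4, 1, 3, 8, 7, 0, 5, 2, 6]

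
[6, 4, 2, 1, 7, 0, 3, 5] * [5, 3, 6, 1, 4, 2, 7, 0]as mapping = [0→7, 1→4, 2→6, 3→3, 4→0, 5→5, 6→1, 7→2]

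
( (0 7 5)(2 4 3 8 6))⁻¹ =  (0 5 7)(2 6 8 3 4)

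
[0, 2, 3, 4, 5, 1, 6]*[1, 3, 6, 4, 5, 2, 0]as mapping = [0→1, 1→6, 2→4, 3→5, 4→2, 5→3, 6→0]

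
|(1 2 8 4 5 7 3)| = 7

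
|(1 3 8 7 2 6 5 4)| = 8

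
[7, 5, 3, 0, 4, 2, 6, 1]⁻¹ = [3, 7, 5, 2, 4, 1, 6, 0]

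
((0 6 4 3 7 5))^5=(0 5 7 3 4 6)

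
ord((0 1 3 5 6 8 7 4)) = 8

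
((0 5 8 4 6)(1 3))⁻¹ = (0 6 4 8 5)(1 3)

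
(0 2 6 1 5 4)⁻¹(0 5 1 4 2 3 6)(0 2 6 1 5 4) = (0 6 3 1 2 4 5)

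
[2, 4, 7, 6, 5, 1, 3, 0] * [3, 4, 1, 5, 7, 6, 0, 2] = [1, 7, 2, 0, 6, 4, 5, 3]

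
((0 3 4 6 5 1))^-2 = (0 5 4)(1 6 3)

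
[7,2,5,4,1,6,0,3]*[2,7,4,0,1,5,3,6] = [6,4,5,1,7,3,2,0]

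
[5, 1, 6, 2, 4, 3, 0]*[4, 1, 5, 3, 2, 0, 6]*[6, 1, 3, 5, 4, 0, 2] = [6, 1, 2, 0, 3, 5, 4]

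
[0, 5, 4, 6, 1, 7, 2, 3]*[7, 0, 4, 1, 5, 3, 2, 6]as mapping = [0→7, 1→3, 2→5, 3→2, 4→0, 5→6, 6→4, 7→1]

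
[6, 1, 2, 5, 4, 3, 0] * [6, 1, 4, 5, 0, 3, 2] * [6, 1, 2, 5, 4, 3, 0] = [2, 1, 4, 5, 6, 3, 0]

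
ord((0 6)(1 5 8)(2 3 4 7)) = 12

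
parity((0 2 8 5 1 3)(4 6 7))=odd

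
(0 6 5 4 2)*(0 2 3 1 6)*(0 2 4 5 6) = (0 2 4 3 1)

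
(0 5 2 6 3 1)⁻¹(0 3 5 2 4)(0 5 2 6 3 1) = (1 2 6 4 5)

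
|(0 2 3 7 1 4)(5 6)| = 6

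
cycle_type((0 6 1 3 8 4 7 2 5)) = 9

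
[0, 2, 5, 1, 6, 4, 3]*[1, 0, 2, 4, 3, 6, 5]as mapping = [0→1, 1→2, 2→6, 3→0, 4→5, 5→3, 6→4]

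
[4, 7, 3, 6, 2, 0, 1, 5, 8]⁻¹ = [5, 6, 4, 2, 0, 7, 3, 1, 8]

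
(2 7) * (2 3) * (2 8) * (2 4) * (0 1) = (0 1)(2 7 3 8 4)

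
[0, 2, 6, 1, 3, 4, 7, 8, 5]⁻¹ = [0, 3, 1, 4, 5, 8, 2, 6, 7]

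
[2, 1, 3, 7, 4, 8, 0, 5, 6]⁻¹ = [6, 1, 0, 2, 4, 7, 8, 3, 5]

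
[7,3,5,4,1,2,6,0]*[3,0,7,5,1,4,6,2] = [2,5,4,1,0,7,6,3]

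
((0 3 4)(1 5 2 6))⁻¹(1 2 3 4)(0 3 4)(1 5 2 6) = (0 5 6 4)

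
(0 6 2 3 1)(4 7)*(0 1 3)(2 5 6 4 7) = (0 4 2)(5 6)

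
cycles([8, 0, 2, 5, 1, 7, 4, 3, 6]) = (0 8 6 4 1)(3 5 7)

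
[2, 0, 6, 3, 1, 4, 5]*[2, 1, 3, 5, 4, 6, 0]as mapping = [0→3, 1→2, 2→0, 3→5, 4→1, 5→4, 6→6]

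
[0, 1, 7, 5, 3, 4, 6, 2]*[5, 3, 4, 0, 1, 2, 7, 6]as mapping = [0→5, 1→3, 2→6, 3→2, 4→0, 5→1, 6→7, 7→4]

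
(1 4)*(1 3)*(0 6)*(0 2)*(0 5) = (0 6 2 5)(1 4 3)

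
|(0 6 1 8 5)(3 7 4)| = 15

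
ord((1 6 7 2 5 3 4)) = 7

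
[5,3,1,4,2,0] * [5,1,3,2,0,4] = [4,2,1,0,3,5]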